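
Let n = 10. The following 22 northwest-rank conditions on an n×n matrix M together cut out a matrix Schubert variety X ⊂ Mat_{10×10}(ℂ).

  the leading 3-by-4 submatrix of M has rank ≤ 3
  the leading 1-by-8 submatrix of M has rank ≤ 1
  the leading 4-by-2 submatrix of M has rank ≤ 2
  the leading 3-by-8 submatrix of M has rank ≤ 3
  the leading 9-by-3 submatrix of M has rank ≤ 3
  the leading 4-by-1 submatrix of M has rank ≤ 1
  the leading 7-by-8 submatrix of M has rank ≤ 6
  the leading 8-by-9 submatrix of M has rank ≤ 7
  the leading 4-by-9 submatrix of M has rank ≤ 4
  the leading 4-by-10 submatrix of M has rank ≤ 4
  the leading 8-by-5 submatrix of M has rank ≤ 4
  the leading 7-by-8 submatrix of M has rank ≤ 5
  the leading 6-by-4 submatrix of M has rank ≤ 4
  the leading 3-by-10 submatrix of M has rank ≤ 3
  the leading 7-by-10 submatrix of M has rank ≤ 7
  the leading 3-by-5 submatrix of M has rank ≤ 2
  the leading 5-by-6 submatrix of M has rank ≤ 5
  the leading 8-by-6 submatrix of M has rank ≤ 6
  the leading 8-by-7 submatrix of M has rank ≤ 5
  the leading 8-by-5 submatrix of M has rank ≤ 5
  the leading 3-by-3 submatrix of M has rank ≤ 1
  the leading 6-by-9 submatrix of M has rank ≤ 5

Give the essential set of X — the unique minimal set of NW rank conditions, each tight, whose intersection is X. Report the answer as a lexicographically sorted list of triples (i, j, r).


Propagating the 22 rank bounds to every northwest block:

  1  1  1  1  1  1  1  1  1  1
  1  1  1  2  2  2  2  2  2  2
  1  1  1  2  2  3  3  3  3  3
  1  2  2  3  3  4  4  4  4  4
  1  2  3  4  4  5  5  5  5  5
  1  2  3  4  4  5  5  5  5  6
  1  2  3  4  4  5  5  5  6  7
  1  2  3  4  4  5  5  6  7  8
  1  2  3  4  5  6  6  7  8  9
  1  2  3  4  5  6  7  8  9  10

the unique w with this rank table is (1, 4, 6, 2, 3, 10, 9, 8, 5, 7).

ℓ(w)=14; the 6 essential cells (i,j,r):

[(3, 3, 1), (3, 5, 2), (6, 9, 5), (7, 8, 5), (8, 5, 4), (8, 7, 5)]


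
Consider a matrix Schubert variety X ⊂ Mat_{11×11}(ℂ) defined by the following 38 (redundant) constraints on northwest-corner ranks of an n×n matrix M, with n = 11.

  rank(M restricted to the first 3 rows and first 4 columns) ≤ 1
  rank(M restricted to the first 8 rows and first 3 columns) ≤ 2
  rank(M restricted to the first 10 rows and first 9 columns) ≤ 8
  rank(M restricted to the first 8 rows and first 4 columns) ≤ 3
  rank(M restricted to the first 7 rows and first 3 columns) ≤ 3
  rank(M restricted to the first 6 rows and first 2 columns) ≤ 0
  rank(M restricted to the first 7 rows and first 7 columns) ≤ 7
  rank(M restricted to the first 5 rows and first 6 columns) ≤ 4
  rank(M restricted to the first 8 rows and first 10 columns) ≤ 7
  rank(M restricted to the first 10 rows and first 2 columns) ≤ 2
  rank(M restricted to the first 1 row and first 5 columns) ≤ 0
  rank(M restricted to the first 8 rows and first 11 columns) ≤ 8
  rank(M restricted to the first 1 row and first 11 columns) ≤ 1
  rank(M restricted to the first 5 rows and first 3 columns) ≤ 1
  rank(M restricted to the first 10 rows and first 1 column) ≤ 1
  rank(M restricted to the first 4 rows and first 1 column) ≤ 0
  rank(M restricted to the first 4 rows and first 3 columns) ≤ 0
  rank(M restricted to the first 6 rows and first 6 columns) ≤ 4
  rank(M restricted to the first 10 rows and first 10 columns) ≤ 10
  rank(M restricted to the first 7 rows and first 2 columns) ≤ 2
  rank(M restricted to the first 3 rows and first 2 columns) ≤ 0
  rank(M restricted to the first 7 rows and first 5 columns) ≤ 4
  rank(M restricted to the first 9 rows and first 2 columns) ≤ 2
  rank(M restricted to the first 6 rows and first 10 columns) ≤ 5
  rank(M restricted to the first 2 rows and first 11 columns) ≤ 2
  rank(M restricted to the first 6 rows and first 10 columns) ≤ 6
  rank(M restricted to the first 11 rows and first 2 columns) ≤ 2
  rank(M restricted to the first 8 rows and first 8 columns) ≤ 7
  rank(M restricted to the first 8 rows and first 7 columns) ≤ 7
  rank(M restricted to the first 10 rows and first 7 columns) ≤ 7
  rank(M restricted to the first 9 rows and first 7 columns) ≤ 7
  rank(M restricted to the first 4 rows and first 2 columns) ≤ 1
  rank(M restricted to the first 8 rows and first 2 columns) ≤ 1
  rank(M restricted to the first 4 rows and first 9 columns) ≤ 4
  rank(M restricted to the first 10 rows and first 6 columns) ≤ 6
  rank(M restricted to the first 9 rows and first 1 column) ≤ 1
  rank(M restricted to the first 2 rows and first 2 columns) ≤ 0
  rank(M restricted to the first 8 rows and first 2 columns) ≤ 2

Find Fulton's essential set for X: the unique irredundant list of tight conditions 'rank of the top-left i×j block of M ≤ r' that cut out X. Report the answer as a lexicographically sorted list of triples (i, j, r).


Reconstructing r_w from the 38 given conditions:

  R[1]: 0, 0, 0, 0, 0, 1, 1, 1, 1, 1, 1
  R[2]: 0, 0, 0, 1, 1, 2, 2, 2, 2, 2, 2
  R[3]: 0, 0, 0, 1, 2, 3, 3, 3, 3, 3, 3
  R[4]: 0, 0, 0, 1, 2, 3, 4, 4, 4, 4, 4
  R[5]: 0, 0, 1, 2, 3, 4, 5, 5, 5, 5, 5
  R[6]: 0, 0, 1, 2, 3, 4, 5, 5, 5, 5, 6
  R[7]: 1, 1, 2, 3, 4, 5, 6, 6, 6, 6, 7
  R[8]: 1, 1, 2, 3, 4, 5, 6, 7, 7, 7, 8
  R[9]: 1, 2, 3, 4, 5, 6, 7, 8, 8, 8, 9
  R[10]: 1, 2, 3, 4, 5, 6, 7, 8, 8, 9, 10
  R[11]: 1, 2, 3, 4, 5, 6, 7, 8, 9, 10, 11

second differences of R give the permutation w = (6, 4, 5, 7, 3, 11, 1, 8, 2, 10, 9).

Rothe diagram D(w) (23 cells), 6 SE-corners (essential conditions):

[(1, 5, 0), (4, 3, 0), (6, 2, 0), (6, 10, 5), (8, 2, 1), (10, 9, 8)]


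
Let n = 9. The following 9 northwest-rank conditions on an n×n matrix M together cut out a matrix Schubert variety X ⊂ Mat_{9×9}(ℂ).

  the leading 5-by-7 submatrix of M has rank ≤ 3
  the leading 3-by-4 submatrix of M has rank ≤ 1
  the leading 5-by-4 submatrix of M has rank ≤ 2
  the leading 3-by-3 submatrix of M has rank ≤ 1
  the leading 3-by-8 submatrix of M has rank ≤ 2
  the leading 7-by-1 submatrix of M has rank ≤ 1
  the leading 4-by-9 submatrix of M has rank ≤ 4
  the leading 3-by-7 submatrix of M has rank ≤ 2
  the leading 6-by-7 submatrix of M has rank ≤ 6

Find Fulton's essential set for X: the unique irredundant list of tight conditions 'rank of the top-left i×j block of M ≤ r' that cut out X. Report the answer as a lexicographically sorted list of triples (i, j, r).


Reconstructing r_w from the 9 given conditions:

  R[1]: 1  1  1  1  1  1  1  1  1
  R[2]: 1  1  1  1  2  2  2  2  2
  R[3]: 1  1  1  1  2  2  2  2  3
  R[4]: 1  2  2  2  3  3  3  3  4
  R[5]: 1  2  2  2  3  3  3  4  5
  R[6]: 1  2  3  3  4  4  4  5  6
  R[7]: 1  2  3  4  5  5  5  6  7
  R[8]: 1  2  3  4  5  6  6  7  8
  R[9]: 1  2  3  4  5  6  7  8  9

second differences of R give the permutation w = (1, 5, 9, 2, 8, 3, 4, 6, 7).

Rothe diagram D(w) (13 cells), 4 SE-corners (essential conditions):

[(3, 4, 1), (3, 8, 2), (5, 4, 2), (5, 7, 3)]


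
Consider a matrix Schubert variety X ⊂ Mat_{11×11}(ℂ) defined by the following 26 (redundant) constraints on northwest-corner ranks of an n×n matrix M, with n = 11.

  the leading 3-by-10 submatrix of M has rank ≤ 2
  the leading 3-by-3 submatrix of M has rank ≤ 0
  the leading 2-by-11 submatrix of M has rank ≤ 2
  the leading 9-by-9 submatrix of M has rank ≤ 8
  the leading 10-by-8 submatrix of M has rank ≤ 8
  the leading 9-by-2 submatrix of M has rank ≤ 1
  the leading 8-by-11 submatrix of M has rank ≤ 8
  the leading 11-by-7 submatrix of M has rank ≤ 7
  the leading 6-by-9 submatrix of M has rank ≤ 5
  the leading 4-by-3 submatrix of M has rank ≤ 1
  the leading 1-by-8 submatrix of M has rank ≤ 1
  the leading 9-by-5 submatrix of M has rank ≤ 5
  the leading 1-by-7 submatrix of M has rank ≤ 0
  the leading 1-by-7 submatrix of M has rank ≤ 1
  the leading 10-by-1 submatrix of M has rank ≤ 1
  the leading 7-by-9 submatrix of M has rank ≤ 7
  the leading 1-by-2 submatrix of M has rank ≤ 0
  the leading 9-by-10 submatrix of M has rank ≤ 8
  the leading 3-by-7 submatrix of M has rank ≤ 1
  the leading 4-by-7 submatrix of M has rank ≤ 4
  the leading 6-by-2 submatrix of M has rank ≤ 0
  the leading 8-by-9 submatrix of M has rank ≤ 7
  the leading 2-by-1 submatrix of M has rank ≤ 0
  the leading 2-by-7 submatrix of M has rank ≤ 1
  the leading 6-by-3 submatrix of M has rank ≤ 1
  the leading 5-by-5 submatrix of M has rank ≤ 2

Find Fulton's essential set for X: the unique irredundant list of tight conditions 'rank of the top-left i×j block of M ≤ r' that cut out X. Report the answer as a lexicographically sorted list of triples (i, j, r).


Reconstructing r_w from the 26 given conditions:

  0, 0, 0, 0, 0, 0, 0, 1, 1, 1, 1
  0, 0, 0, 1, 1, 1, 1, 2, 2, 2, 2
  0, 0, 0, 1, 1, 1, 1, 2, 2, 2, 3
  0, 0, 1, 2, 2, 2, 2, 3, 3, 3, 4
  0, 0, 1, 2, 2, 3, 3, 4, 4, 4, 5
  0, 0, 1, 2, 3, 4, 4, 5, 5, 5, 6
  1, 1, 2, 3, 4, 5, 5, 6, 6, 6, 7
  1, 1, 2, 3, 4, 5, 6, 7, 7, 7, 8
  1, 1, 2, 3, 4, 5, 6, 7, 8, 8, 9
  1, 2, 3, 4, 5, 6, 7, 8, 9, 9, 10
  1, 2, 3, 4, 5, 6, 7, 8, 9, 10, 11

second differences of R give the permutation w = (8, 4, 11, 3, 6, 5, 1, 7, 9, 2, 10).

7 SE-corners of the 27-cell Rothe diagram give Ess(w):

[(1, 7, 0), (3, 3, 0), (3, 7, 1), (3, 10, 2), (5, 5, 2), (6, 2, 0), (9, 2, 1)]


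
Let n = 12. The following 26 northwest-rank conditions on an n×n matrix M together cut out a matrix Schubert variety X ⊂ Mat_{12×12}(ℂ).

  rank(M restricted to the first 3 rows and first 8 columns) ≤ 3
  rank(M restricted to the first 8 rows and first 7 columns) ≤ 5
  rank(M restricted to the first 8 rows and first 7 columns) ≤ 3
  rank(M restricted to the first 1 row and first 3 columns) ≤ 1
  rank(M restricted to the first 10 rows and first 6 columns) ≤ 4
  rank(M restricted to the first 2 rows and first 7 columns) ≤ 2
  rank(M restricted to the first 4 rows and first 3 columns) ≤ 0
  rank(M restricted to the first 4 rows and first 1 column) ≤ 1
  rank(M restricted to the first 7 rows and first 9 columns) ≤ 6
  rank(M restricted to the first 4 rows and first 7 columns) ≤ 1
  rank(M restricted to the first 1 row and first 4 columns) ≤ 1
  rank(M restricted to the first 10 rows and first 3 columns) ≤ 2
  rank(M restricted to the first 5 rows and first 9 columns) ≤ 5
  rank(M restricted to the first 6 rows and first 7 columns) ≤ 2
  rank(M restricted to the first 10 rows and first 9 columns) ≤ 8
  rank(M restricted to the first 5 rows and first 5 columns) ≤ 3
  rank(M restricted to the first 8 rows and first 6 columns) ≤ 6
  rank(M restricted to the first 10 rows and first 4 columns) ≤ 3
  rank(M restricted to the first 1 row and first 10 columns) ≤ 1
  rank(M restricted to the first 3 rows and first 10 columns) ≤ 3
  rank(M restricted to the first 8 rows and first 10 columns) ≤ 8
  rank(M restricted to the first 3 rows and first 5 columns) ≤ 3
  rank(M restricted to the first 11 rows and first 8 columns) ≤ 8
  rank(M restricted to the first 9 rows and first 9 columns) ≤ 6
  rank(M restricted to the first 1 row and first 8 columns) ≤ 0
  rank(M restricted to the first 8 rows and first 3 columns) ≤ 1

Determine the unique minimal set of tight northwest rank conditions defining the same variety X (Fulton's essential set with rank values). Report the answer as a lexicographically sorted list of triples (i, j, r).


Reconstructing r_w from the 26 given conditions:

  0, 0, 0, 0, 0, 0, 0, 0, 1, 1, 1, 1
  0, 0, 0, 1, 1, 1, 1, 1, 2, 2, 2, 2
  0, 0, 0, 1, 1, 1, 1, 2, 3, 3, 3, 3
  0, 0, 0, 1, 1, 1, 1, 2, 3, 4, 4, 4
  1, 1, 1, 2, 2, 2, 2, 3, 4, 5, 5, 5
  1, 1, 1, 2, 2, 2, 2, 3, 4, 5, 6, 6
  1, 1, 1, 2, 3, 3, 3, 4, 5, 6, 7, 7
  1, 1, 1, 2, 3, 3, 3, 4, 5, 6, 7, 8
  1, 2, 2, 3, 4, 4, 4, 5, 6, 7, 8, 9
  1, 2, 2, 3, 4, 4, 5, 6, 7, 8, 9, 10
  1, 2, 3, 4, 5, 5, 6, 7, 8, 9, 10, 11
  1, 2, 3, 4, 5, 6, 7, 8, 9, 10, 11, 12

so w = (9, 4, 8, 10, 1, 11, 5, 12, 2, 7, 3, 6).

ℓ(w)=36; the 8 essential cells (i,j,r):

[(1, 8, 0), (4, 3, 0), (4, 7, 1), (6, 7, 2), (8, 3, 1), (8, 7, 3), (10, 3, 2), (10, 6, 4)]


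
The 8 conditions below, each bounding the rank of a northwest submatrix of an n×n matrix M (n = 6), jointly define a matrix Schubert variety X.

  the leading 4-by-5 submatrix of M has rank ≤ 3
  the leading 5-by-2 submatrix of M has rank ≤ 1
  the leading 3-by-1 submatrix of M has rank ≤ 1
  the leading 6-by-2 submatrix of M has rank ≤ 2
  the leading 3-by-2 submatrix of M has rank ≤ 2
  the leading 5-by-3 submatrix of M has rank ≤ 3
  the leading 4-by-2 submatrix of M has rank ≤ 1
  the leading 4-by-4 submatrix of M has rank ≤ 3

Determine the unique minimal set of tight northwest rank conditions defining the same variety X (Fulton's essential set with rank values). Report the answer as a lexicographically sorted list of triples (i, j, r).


Reconstructing r_w from the 8 given conditions:

  1 1 1 1 1 1
  1 1 2 2 2 2
  1 1 2 3 3 3
  1 1 2 3 3 4
  1 1 2 3 4 5
  1 2 3 4 5 6

hence w(1..6) = (1, 3, 4, 6, 5, 2).

Rothe diagram D(w) (5 cells), 2 SE-corners (essential conditions):

[(4, 5, 3), (5, 2, 1)]


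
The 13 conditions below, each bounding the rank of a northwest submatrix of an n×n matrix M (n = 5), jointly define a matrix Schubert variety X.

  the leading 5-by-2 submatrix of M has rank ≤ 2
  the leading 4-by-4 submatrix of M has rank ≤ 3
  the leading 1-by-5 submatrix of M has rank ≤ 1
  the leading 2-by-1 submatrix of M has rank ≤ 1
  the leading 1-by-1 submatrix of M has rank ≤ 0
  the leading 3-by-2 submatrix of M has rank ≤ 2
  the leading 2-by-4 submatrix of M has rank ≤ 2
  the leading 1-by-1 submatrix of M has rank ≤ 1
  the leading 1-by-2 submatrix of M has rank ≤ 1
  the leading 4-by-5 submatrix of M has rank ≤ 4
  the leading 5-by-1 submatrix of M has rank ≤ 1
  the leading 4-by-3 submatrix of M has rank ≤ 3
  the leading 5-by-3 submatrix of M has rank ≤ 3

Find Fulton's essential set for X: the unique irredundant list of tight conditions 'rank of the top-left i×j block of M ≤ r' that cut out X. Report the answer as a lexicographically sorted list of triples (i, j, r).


The tightest implied rank at each (i,j), from the 13 conditions:

  row 1: 0 1 1 1 1
  row 2: 1 2 2 2 2
  row 3: 1 2 3 3 3
  row 4: 1 2 3 3 4
  row 5: 1 2 3 4 5

hence w(1..5) = (2, 1, 3, 5, 4).

|D(w)|=2, |Ess(w)|=2:

[(1, 1, 0), (4, 4, 3)]


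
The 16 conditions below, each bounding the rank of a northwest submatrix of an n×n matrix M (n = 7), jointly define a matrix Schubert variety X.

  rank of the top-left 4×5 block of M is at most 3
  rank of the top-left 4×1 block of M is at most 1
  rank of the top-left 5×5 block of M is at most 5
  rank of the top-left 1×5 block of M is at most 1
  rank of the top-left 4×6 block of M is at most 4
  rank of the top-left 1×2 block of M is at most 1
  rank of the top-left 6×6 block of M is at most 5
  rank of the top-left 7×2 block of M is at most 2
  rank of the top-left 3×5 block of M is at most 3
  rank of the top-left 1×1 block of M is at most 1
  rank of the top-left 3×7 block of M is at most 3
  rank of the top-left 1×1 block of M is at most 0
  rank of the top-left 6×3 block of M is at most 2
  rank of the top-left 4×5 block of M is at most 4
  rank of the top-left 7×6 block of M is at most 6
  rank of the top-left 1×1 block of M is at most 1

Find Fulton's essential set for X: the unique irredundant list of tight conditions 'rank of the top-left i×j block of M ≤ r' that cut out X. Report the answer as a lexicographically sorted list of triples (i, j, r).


Propagating the 16 rank bounds to every northwest block:

  0  1  1  1  1  1  1
  1  2  2  2  2  2  2
  1  2  2  3  3  3  3
  1  2  2  3  3  4  4
  1  2  2  3  4  5  5
  1  2  2  3  4  5  6
  1  2  3  4  5  6  7

reading off 1-entries of Δ²R: w = (2, 1, 4, 6, 5, 7, 3).

|D(w)|=6, |Ess(w)|=3:

[(1, 1, 0), (4, 5, 3), (6, 3, 2)]


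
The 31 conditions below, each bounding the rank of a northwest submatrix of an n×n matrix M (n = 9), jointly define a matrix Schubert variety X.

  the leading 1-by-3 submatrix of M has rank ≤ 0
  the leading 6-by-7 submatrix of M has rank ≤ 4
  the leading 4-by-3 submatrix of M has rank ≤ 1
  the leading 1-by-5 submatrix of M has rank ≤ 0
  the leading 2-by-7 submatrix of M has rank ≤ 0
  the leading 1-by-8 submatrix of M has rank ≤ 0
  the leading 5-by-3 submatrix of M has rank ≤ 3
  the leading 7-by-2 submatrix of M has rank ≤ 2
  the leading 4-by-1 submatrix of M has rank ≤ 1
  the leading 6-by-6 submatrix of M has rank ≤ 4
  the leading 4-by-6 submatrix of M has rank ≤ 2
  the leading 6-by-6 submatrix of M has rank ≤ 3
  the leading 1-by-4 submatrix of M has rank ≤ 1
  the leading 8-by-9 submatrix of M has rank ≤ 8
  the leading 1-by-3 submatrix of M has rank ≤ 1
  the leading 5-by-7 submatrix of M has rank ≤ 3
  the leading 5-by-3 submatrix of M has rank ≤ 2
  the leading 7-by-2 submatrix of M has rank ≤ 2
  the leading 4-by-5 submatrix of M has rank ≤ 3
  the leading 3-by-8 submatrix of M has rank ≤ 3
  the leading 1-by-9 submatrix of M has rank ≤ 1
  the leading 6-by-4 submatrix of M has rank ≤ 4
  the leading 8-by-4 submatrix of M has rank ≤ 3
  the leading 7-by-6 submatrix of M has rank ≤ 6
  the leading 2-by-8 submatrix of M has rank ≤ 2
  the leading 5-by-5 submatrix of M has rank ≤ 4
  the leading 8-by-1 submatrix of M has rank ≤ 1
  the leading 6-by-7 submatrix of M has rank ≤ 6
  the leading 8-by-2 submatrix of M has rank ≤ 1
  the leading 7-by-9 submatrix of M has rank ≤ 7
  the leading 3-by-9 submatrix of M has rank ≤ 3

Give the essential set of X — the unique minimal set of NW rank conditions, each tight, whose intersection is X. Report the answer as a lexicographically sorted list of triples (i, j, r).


The tightest implied rank at each (i,j), from the 31 conditions:

  R[1]: 0 0 0 0 0 0 0 0 1
  R[2]: 0 0 0 0 0 0 0 1 2
  R[3]: 1 1 1 1 1 1 1 2 3
  R[4]: 1 1 1 2 2 2 2 3 4
  R[5]: 1 1 2 3 3 3 3 4 5
  R[6]: 1 1 2 3 3 3 4 5 6
  R[7]: 1 1 2 3 4 4 5 6 7
  R[8]: 1 1 2 3 4 5 6 7 8
  R[9]: 1 2 3 4 5 6 7 8 9

so w = (9, 8, 1, 4, 3, 7, 5, 6, 2).

|D(w)|=23, |Ess(w)|=5:

[(1, 8, 0), (2, 7, 0), (4, 3, 1), (6, 6, 3), (8, 2, 1)]


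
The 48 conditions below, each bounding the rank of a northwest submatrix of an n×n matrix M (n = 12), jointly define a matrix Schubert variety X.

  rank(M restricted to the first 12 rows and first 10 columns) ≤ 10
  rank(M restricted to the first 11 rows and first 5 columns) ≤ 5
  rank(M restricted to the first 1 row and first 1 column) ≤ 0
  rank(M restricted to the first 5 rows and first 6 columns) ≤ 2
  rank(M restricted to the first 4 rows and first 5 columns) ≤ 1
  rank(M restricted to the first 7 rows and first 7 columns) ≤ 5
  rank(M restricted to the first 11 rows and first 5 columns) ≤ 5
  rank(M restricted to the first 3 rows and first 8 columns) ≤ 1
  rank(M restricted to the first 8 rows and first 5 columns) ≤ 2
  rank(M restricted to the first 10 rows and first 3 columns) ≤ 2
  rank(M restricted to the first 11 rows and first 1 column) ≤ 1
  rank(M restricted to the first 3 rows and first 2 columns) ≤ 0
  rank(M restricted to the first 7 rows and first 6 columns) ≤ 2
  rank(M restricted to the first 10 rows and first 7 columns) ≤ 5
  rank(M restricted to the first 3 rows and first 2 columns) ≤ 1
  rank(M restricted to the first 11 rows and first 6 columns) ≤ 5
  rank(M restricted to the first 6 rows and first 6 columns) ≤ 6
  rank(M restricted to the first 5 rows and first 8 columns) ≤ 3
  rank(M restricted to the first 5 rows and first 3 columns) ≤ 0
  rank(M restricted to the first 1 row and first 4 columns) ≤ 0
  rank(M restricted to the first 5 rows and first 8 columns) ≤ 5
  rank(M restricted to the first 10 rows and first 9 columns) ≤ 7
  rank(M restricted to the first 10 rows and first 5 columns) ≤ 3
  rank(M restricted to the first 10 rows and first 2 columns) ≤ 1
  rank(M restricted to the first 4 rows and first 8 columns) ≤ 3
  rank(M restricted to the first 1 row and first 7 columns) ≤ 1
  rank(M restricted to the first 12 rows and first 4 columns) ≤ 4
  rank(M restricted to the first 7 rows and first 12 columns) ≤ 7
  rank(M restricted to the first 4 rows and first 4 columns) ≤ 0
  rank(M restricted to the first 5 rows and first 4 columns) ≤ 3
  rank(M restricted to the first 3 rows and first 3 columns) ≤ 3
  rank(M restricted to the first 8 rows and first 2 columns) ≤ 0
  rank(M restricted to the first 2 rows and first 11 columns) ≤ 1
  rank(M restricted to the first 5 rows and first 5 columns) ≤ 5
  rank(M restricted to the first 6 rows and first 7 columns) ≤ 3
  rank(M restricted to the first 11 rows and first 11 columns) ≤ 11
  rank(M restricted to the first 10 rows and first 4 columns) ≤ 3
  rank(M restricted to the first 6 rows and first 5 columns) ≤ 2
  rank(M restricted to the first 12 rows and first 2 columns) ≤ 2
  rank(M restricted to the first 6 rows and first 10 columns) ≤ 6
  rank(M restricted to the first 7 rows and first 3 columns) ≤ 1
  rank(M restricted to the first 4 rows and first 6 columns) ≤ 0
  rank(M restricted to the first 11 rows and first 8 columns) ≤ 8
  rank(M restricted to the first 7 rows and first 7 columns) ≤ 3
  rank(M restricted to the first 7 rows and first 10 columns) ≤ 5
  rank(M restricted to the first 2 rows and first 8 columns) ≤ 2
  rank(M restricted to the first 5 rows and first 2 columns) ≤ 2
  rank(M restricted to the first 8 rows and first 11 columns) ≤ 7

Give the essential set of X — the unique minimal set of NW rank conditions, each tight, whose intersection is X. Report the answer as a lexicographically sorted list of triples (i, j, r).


Propagating the 48 rank bounds to every northwest block:

  i=1: 0, 0, 0, 0, 0, 0, 1, 1, 1, 1, 1, 1
  i=2: 0, 0, 0, 0, 0, 0, 1, 1, 1, 1, 1, 2
  i=3: 0, 0, 0, 0, 0, 0, 1, 1, 2, 2, 2, 3
  i=4: 0, 0, 0, 0, 0, 0, 1, 2, 3, 3, 3, 4
  i=5: 0, 0, 0, 1, 1, 1, 2, 3, 4, 4, 4, 5
  i=6: 0, 0, 1, 2, 2, 2, 3, 4, 5, 5, 5, 6
  i=7: 0, 0, 1, 2, 2, 2, 3, 4, 5, 5, 6, 7
  i=8: 0, 0, 1, 2, 2, 3, 4, 5, 6, 6, 7, 8
  i=9: 1, 1, 2, 3, 3, 4, 5, 6, 7, 7, 8, 9
  i=10: 1, 1, 2, 3, 3, 4, 5, 6, 7, 8, 9, 10
  i=11: 1, 2, 3, 4, 4, 5, 6, 7, 8, 9, 10, 11
  i=12: 1, 2, 3, 4, 5, 6, 7, 8, 9, 10, 11, 12

hence w(1..12) = (7, 12, 9, 8, 4, 3, 11, 6, 1, 10, 2, 5).

|D(w)|=44, |Ess(w)|=10:

[(2, 11, 1), (3, 8, 1), (4, 6, 0), (5, 3, 0), (7, 6, 2), (7, 10, 5), (8, 2, 0), (8, 5, 2), (10, 2, 1), (10, 5, 3)]


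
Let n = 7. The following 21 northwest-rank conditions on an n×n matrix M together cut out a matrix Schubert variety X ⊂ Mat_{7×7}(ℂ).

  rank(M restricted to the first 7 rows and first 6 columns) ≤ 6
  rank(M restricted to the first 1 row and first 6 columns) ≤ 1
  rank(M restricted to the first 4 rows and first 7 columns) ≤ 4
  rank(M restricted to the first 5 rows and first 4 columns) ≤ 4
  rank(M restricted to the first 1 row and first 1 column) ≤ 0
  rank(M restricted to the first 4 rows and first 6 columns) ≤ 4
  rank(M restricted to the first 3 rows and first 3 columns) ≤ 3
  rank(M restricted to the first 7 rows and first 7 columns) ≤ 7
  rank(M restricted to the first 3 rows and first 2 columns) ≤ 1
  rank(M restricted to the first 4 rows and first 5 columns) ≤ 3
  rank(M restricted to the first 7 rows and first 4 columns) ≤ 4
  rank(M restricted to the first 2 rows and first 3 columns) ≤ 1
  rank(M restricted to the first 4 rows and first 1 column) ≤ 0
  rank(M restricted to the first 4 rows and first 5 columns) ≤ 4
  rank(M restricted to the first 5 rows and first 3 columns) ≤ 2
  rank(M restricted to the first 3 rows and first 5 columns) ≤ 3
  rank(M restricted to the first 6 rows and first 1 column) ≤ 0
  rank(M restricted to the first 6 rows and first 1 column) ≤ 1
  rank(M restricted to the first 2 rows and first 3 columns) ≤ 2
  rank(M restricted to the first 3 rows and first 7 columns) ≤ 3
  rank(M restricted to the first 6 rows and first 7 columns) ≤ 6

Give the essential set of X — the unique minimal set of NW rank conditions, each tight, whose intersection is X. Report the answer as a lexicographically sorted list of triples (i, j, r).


The tightest implied rank at each (i,j), from the 21 conditions:

  R[1]: 0 | 1 | 1 | 1 | 1 | 1 | 1
  R[2]: 0 | 1 | 1 | 2 | 2 | 2 | 2
  R[3]: 0 | 1 | 2 | 3 | 3 | 3 | 3
  R[4]: 0 | 1 | 2 | 3 | 3 | 4 | 4
  R[5]: 0 | 1 | 2 | 3 | 4 | 5 | 5
  R[6]: 0 | 1 | 2 | 3 | 4 | 5 | 6
  R[7]: 1 | 2 | 3 | 4 | 5 | 6 | 7

second differences of R give the permutation w = (2, 4, 3, 6, 5, 7, 1).

Rothe diagram D(w) (8 cells), 3 SE-corners (essential conditions):

[(2, 3, 1), (4, 5, 3), (6, 1, 0)]


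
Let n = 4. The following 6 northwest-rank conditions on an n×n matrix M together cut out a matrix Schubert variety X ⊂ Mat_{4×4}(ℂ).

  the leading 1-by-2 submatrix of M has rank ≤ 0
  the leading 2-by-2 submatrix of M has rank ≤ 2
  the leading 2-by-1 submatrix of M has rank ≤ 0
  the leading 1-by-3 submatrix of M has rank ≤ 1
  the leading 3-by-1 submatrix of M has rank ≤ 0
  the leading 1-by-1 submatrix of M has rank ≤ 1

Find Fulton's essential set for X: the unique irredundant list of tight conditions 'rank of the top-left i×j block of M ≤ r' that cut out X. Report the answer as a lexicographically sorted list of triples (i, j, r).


Rank table r_w(4×4) implied by the 6 constraints:

  i=1: 0 0 1 1
  i=2: 0 1 2 2
  i=3: 0 1 2 3
  i=4: 1 2 3 4

giving w = (3, 2, 4, 1) via Δ²R.

2 SE-corners of the 4-cell Rothe diagram give Ess(w):

[(1, 2, 0), (3, 1, 0)]


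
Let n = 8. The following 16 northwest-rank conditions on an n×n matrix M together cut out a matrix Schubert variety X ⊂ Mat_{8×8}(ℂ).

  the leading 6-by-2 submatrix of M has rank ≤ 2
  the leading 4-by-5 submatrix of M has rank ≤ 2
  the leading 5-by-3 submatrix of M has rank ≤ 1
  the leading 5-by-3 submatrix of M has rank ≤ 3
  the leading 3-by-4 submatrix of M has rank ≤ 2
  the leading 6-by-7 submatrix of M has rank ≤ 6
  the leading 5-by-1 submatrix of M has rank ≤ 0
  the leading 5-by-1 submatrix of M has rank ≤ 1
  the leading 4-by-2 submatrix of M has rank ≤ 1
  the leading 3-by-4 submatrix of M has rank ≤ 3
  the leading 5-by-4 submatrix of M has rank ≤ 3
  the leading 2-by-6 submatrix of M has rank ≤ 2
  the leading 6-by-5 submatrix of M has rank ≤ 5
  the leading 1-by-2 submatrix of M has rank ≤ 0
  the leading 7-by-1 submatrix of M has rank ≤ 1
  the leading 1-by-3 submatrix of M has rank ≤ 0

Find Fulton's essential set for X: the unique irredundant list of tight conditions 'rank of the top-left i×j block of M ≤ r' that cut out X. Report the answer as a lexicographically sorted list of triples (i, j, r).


Propagating the 16 rank bounds to every northwest block:

  0 0 0 1 1 1 1 1
  0 1 1 2 2 2 2 2
  0 1 1 2 2 3 3 3
  0 1 1 2 2 3 4 4
  0 1 1 2 3 4 5 5
  1 2 2 3 4 5 6 6
  1 2 3 4 5 6 7 7
  1 2 3 4 5 6 7 8

hence w(1..8) = (4, 2, 6, 7, 5, 1, 3, 8).

Rothe diagram D(w) (12 cells), 4 SE-corners (essential conditions):

[(1, 3, 0), (4, 5, 2), (5, 1, 0), (5, 3, 1)]


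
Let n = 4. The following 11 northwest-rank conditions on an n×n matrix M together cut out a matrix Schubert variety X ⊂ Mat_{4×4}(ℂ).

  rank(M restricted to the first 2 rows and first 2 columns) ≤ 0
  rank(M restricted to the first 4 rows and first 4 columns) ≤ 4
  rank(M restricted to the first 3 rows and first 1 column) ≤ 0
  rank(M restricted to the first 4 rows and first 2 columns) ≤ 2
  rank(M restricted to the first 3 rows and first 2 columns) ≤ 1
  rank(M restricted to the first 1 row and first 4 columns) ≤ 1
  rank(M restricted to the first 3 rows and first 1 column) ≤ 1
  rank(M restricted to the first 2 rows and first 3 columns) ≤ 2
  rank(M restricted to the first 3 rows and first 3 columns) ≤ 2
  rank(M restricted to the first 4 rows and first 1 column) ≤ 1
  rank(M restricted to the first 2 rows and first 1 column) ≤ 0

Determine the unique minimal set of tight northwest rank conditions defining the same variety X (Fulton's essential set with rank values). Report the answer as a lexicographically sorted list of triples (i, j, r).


Rank table r_w(4×4) implied by the 11 constraints:

  i=1: 0 | 0 | 1 | 1
  i=2: 0 | 0 | 1 | 2
  i=3: 0 | 1 | 2 | 3
  i=4: 1 | 2 | 3 | 4

hence w(1..4) = (3, 4, 2, 1).

Fulton essential set (2 of the 5 Rothe cells):

[(2, 2, 0), (3, 1, 0)]


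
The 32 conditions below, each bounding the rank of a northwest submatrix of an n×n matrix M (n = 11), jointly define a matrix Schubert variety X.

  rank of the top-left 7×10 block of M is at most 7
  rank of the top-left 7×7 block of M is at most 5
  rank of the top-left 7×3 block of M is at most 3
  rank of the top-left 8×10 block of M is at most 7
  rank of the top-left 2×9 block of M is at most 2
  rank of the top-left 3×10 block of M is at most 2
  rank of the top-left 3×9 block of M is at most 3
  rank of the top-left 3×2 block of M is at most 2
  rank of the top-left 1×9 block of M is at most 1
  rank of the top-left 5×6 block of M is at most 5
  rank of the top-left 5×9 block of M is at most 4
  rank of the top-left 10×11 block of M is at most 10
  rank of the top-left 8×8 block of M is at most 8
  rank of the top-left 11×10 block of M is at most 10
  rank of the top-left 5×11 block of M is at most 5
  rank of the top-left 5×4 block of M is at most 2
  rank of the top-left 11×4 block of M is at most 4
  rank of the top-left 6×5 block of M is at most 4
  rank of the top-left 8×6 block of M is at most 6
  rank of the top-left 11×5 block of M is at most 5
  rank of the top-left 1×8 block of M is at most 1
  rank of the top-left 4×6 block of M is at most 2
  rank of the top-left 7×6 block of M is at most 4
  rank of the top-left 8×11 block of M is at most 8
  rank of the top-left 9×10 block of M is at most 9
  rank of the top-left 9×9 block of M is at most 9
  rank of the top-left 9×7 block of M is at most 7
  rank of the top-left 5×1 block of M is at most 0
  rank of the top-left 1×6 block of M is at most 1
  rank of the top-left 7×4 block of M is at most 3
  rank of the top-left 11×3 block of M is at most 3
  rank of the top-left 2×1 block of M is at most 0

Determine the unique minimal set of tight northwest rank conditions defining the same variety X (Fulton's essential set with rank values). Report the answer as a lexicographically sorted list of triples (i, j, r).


Recovering R(i,j) via the rank-extension bound from the 32 conditions:

  R[1]: 0 | 1 | 1 | 1 | 1 | 1 | 1 | 1 | 1 | 1 | 1
  R[2]: 0 | 1 | 2 | 2 | 2 | 2 | 2 | 2 | 2 | 2 | 2
  R[3]: 0 | 1 | 2 | 2 | 2 | 2 | 2 | 2 | 2 | 2 | 3
  R[4]: 0 | 1 | 2 | 2 | 2 | 2 | 3 | 3 | 3 | 3 | 4
  R[5]: 0 | 1 | 2 | 2 | 3 | 3 | 4 | 4 | 4 | 4 | 5
  R[6]: 1 | 2 | 3 | 3 | 4 | 4 | 5 | 5 | 5 | 5 | 6
  R[7]: 1 | 2 | 3 | 3 | 4 | 4 | 5 | 6 | 6 | 6 | 7
  R[8]: 1 | 2 | 3 | 4 | 5 | 5 | 6 | 7 | 7 | 7 | 8
  R[9]: 1 | 2 | 3 | 4 | 5 | 6 | 7 | 8 | 8 | 8 | 9
  R[10]: 1 | 2 | 3 | 4 | 5 | 6 | 7 | 8 | 9 | 9 | 10
  R[11]: 1 | 2 | 3 | 4 | 5 | 6 | 7 | 8 | 9 | 10 | 11

reading off 1-entries of Δ²R: w = (2, 3, 11, 7, 5, 1, 8, 4, 6, 9, 10).

|D(w)|=18, |Ess(w)|=6:

[(3, 10, 2), (4, 6, 2), (5, 1, 0), (5, 4, 2), (7, 4, 3), (7, 6, 4)]


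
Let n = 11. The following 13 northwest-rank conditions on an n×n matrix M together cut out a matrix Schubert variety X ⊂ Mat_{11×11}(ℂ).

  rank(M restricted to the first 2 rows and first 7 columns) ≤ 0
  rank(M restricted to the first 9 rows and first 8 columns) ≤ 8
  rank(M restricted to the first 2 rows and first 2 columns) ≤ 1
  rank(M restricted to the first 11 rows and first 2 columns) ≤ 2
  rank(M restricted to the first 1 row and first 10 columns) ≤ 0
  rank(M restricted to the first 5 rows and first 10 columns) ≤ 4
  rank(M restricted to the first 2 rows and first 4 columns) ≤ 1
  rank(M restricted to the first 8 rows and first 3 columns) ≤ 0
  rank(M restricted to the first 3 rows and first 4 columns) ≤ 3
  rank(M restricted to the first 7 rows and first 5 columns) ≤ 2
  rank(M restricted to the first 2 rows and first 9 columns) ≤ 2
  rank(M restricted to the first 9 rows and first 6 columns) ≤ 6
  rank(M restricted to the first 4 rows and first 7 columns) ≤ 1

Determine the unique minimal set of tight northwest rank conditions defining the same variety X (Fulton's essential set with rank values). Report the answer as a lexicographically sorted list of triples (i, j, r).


Propagating the 13 rank bounds to every northwest block:

  i=1: 0 0 0 0 0 0 0 0 0 0 1
  i=2: 0 0 0 0 0 0 0 1 1 1 2
  i=3: 0 0 0 1 1 1 1 2 2 2 3
  i=4: 0 0 0 1 1 1 1 2 3 3 4
  i=5: 0 0 0 1 2 2 2 3 4 4 5
  i=6: 0 0 0 1 2 3 3 4 5 5 6
  i=7: 0 0 0 1 2 3 4 5 6 6 7
  i=8: 0 0 0 1 2 3 4 5 6 7 8
  i=9: 1 1 1 2 3 4 5 6 7 8 9
  i=10: 1 2 2 3 4 5 6 7 8 9 10
  i=11: 1 2 3 4 5 6 7 8 9 10 11

second differences of R give the permutation w = (11, 8, 4, 9, 5, 6, 7, 10, 1, 2, 3).

Rothe diagram D(w) (38 cells), 4 SE-corners (essential conditions):

[(1, 10, 0), (2, 7, 0), (4, 7, 1), (8, 3, 0)]


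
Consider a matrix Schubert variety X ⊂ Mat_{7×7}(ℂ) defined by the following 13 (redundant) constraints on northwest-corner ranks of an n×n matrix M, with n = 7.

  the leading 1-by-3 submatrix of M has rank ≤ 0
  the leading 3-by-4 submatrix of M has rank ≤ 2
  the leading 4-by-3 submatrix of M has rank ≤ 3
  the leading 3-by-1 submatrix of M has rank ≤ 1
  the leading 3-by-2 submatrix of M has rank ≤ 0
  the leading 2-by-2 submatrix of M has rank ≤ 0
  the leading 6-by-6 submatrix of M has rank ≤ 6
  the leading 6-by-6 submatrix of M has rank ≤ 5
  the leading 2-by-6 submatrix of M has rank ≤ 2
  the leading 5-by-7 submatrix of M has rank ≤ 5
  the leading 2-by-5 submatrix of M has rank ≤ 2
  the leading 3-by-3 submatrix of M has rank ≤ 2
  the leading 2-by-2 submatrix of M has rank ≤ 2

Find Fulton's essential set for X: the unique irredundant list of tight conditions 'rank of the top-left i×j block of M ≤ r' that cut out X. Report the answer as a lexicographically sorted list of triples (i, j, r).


Recovering R(i,j) via the rank-extension bound from the 13 conditions:

  0, 0, 0, 1, 1, 1, 1
  0, 0, 1, 2, 2, 2, 2
  0, 0, 1, 2, 3, 3, 3
  1, 1, 2, 3, 4, 4, 4
  1, 2, 3, 4, 5, 5, 5
  1, 2, 3, 4, 5, 5, 6
  1, 2, 3, 4, 5, 6, 7

hence w(1..7) = (4, 3, 5, 1, 2, 7, 6).

D(w) has 8 cells with 3 SE-corners; essential set:

[(1, 3, 0), (3, 2, 0), (6, 6, 5)]


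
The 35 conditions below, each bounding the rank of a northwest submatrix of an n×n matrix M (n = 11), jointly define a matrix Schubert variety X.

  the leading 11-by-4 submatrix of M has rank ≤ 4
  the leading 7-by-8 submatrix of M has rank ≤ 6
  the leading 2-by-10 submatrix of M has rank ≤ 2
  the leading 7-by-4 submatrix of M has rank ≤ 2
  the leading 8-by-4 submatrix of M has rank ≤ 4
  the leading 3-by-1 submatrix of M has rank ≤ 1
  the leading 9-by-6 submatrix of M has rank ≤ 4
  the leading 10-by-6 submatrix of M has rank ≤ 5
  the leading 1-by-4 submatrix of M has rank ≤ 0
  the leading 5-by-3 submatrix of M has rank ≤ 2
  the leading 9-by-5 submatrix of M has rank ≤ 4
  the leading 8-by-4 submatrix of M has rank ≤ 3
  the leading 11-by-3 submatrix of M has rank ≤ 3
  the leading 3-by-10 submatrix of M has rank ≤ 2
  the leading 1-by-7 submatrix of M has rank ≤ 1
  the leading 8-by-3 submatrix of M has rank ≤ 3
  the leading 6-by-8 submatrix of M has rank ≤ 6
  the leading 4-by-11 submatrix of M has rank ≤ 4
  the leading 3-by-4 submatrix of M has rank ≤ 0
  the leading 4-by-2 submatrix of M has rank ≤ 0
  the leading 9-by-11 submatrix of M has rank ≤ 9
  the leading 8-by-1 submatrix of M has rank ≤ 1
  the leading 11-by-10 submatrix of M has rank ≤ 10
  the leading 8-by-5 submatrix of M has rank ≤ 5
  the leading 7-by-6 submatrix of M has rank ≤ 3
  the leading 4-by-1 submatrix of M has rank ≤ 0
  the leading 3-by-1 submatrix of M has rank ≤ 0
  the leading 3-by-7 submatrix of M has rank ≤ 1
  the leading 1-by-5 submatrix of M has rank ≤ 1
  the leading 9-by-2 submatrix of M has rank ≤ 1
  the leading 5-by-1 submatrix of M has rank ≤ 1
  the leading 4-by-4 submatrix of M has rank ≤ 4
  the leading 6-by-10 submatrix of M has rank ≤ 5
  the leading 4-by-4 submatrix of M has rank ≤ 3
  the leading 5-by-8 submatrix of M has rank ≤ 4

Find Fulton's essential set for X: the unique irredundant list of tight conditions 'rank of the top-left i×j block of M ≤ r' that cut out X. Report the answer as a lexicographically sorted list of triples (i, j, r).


Reconstructing r_w from the 35 given conditions:

  i=1: 0 | 0 | 0 | 0 | 1 | 1 | 1 | 1 | 1 | 1 | 1
  i=2: 0 | 0 | 0 | 0 | 1 | 1 | 1 | 2 | 2 | 2 | 2
  i=3: 0 | 0 | 0 | 0 | 1 | 1 | 1 | 2 | 2 | 2 | 3
  i=4: 0 | 0 | 1 | 1 | 2 | 2 | 2 | 3 | 3 | 3 | 4
  i=5: 1 | 1 | 2 | 2 | 3 | 3 | 3 | 4 | 4 | 4 | 5
  i=6: 1 | 1 | 2 | 2 | 3 | 3 | 4 | 5 | 5 | 5 | 6
  i=7: 1 | 1 | 2 | 2 | 3 | 3 | 4 | 5 | 6 | 6 | 7
  i=8: 1 | 1 | 2 | 3 | 4 | 4 | 5 | 6 | 7 | 7 | 8
  i=9: 1 | 1 | 2 | 3 | 4 | 4 | 5 | 6 | 7 | 8 | 9
  i=10: 1 | 2 | 3 | 4 | 5 | 5 | 6 | 7 | 8 | 9 | 10
  i=11: 1 | 2 | 3 | 4 | 5 | 6 | 7 | 8 | 9 | 10 | 11

so w = (5, 8, 11, 3, 1, 7, 9, 4, 10, 2, 6).

Rothe diagram D(w) (29 cells), 8 SE-corners (essential conditions):

[(3, 4, 0), (3, 7, 1), (3, 10, 2), (4, 2, 0), (7, 4, 2), (7, 6, 3), (9, 2, 1), (9, 6, 4)]


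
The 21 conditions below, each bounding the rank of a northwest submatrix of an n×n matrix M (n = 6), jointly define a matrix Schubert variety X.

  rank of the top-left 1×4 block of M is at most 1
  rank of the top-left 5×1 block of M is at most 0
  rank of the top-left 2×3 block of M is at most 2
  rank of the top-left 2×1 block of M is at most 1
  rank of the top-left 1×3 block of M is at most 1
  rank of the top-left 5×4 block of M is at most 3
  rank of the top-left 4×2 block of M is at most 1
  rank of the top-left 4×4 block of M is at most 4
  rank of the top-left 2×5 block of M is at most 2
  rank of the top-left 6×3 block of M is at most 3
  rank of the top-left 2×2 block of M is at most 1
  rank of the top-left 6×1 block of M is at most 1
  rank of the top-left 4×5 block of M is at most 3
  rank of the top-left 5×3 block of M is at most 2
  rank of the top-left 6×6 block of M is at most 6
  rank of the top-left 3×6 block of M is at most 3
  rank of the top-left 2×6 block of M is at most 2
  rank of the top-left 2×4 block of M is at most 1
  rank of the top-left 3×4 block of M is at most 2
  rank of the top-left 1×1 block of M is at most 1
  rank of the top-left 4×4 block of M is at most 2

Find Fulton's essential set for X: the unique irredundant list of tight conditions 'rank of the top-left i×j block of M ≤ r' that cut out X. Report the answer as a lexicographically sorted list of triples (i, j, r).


Recovering R(i,j) via the rank-extension bound from the 21 conditions:

  0 | 1 | 1 | 1 | 1 | 1
  0 | 1 | 1 | 1 | 2 | 2
  0 | 1 | 2 | 2 | 3 | 3
  0 | 1 | 2 | 2 | 3 | 4
  0 | 1 | 2 | 3 | 4 | 5
  1 | 2 | 3 | 4 | 5 | 6

second differences of R give the permutation w = (2, 5, 3, 6, 4, 1).

3 SE-corners of the 8-cell Rothe diagram give Ess(w):

[(2, 4, 1), (4, 4, 2), (5, 1, 0)]


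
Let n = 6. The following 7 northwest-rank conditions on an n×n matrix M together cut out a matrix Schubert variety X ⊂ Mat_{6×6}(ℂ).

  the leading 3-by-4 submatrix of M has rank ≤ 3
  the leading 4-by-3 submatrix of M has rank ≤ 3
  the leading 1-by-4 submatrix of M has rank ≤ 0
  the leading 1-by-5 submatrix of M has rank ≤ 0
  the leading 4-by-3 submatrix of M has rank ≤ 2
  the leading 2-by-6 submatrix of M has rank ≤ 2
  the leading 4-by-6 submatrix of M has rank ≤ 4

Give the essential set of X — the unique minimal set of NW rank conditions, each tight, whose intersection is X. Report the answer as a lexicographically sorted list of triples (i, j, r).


Reconstructing r_w from the 7 given conditions:

  0 | 0 | 0 | 0 | 0 | 1
  1 | 1 | 1 | 1 | 1 | 2
  1 | 2 | 2 | 2 | 2 | 3
  1 | 2 | 2 | 3 | 3 | 4
  1 | 2 | 3 | 4 | 4 | 5
  1 | 2 | 3 | 4 | 5 | 6

hence w(1..6) = (6, 1, 2, 4, 3, 5).

Rothe diagram D(w) (6 cells), 2 SE-corners (essential conditions):

[(1, 5, 0), (4, 3, 2)]
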